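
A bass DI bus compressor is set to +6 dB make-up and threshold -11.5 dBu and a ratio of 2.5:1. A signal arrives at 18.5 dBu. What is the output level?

The input is 30 dB above the -11.5 dBu threshold.
2.5:1 compression reduces that to 30/2.5 = 12 dB over.
So the level is -11.5 + 12 = 0.5 dBu; make-up adds 6 dB, giving 6.5 dBu.

6.5 dBu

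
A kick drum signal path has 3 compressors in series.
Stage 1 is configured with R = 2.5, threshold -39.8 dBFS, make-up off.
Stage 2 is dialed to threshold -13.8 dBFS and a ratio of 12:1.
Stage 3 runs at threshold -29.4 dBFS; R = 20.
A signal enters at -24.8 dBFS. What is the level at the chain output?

-33.8 dBFS

Stage 1: -24.8 dBFS is 15 dB over -39.8 dBFS; at 2.5:1 that becomes 6 dB over, giving -33.8 dBFS.
Stage 2: below threshold (-33.8 ≤ -13.8); passes unchanged; output -33.8 dBFS.
Stage 3: -33.8 dBFS ≤ -29.4 dBFS, so stage 3 doesn't engage; output -33.8 dBFS.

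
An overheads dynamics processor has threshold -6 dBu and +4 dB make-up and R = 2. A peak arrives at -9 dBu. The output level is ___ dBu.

-5 dBu

-9 dBu is 3 dB below the -6 dBu threshold, so no gain reduction is applied.
Make-up gain adds 4 dB: -9 + 4 = -5 dBu.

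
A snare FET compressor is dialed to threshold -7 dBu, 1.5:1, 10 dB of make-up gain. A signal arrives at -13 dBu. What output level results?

-13 dBu is 6 dB below the -7 dBu threshold, so no gain reduction is applied.
Make-up gain adds 10 dB: -13 + 10 = -3 dBu.

-3 dBu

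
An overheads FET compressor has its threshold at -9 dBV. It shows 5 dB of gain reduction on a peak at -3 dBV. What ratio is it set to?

6:1

Input overshoot = -3 − (-9) = 6 dB.
Output overshoot = 6 − 5 = 1 dB.
Ratio = input overshoot / output overshoot = 6 / 1 = 6.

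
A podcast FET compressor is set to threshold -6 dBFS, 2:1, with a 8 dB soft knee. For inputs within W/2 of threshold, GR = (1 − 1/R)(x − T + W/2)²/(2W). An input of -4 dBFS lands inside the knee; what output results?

-5.125 dBFS

x − T + W/2 = -4 − (-6) + 4 = 6.
GR = (1 − 1/2) × 6² / 16 = 0.5 × 36 / 16 = 1.125 dB.
Output = -4 − 1.125 = -5.125 dBFS.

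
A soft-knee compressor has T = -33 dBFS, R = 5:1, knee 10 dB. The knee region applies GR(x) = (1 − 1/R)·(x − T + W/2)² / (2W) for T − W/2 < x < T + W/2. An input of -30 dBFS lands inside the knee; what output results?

-32.56 dBFS

x − T + W/2 = -30 − (-33) + 5 = 8.
GR = (1 − 1/5) × 8² / 20 = 0.8 × 64 / 20 = 2.56 dB.
Output = -30 − 2.56 = -32.56 dBFS.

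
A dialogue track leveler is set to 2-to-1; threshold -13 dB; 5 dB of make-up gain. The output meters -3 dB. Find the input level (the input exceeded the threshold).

Stripping the +5 dB make-up gives -8 dB at the gain stage.
The compressed level sits -8 − (-13) = 5 dB over threshold.
Before 2:1 compression the overshoot was 5 × 2 = 10 dB, so input = -13 + 10 = -3 dB.

-3 dB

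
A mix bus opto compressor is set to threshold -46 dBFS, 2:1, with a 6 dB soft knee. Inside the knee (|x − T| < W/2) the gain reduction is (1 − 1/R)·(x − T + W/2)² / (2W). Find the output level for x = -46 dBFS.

-46.375 dBFS

x − T + W/2 = -46 − (-46) + 3 = 3.
GR = (1 − 1/2) × 3² / 12 = 0.5 × 9 / 12 = 0.375 dB.
Output = -46 − 0.375 = -46.375 dBFS.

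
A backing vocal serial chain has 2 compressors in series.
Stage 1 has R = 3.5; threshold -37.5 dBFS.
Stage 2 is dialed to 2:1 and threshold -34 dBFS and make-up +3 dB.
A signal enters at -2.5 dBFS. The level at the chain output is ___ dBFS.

-27.75 dBFS

Stage 1: 35 dB above -37.5 dBFS, reduced 3.5:1 to 10 dB above → -27.5 dBFS.
Stage 2: 6.5 dB above -34 dBFS, reduced 2:1 to 3.25 dB above → -30.75 dBFS; +3 dB make-up → -27.75 dBFS.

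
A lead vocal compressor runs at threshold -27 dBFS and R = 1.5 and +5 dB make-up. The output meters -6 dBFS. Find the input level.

-3 dBFS

Before make-up, the level was -6 − 5 = -11 dBFS.
Post-compression overshoot = -11 − (-27) = 16 dB.
Input overshoot = R × output overshoot = 24 dB → input = -27 + 24 = -3 dBFS.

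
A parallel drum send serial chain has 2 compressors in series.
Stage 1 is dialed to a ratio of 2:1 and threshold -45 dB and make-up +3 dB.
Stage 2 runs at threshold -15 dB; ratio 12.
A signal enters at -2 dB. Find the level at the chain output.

Stage 1: -2 dB is 43 dB over -45 dB; at 2:1 that becomes 21.5 dB over, giving -23.5 dB; +3 dB make-up → -20.5 dB.
Stage 2: -20.5 dB is at or below the -15 dB threshold — no compression; output -20.5 dB.

-20.5 dB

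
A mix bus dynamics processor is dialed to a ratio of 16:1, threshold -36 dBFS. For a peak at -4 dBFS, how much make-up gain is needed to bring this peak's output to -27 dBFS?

The peak compresses to -36 + 32/16 = -34 dBFS.
To reach -27 dBFS requires -27 − (-34) = 7 dB of make-up.

7 dB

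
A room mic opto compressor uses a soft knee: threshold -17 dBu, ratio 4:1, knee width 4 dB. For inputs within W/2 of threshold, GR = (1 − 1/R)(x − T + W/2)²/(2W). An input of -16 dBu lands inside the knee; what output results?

-16.84375 dBu

x − T + W/2 = -16 − (-17) + 2 = 3.
GR = (1 − 1/4) × 3² / 8 = 0.75 × 9 / 8 = 0.84375 dB.
Output = -16 − 0.84375 = -16.84375 dBu.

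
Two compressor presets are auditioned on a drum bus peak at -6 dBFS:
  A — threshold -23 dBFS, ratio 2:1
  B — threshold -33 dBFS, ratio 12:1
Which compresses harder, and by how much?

A: overshoot 17 dB → output overshoot 8.5 dB → GR 8.5 dB.
B: overshoot 27 dB → output overshoot 2.25 dB → GR 24.75 dB.
Difference: 16.25 dB in favour of B.

B, by 16.25 dB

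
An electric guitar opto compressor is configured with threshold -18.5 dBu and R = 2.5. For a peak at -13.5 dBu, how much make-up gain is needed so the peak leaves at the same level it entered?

Overshoot 5 dB → 5/2.5 = 2 dB after compression, so the compressed level is -18.5 + 2 = -16.5 dBu.
Make-up = target − compressed = -13.5 − (-16.5) = 3 dB.

3 dB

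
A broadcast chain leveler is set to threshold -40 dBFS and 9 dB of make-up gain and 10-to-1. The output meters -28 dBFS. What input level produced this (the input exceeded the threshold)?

-10 dBFS

Remove make-up: -28 − 9 = -37 dBFS.
The compressed level sits -37 − (-40) = 3 dB over threshold.
Undo the ratio: input overshoot = 3 × 10 = 30 dB, giving input = -10 dBFS.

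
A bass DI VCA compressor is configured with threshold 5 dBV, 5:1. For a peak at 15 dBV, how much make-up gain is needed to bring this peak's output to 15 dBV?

The peak compresses to 5 + 10/5 = 7 dBV.
To reach 15 dBV requires 15 − 7 = 8 dB of make-up.

8 dB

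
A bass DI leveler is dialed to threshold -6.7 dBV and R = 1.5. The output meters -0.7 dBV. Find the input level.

That's 6 dB above the -6.7 dBV threshold.
Before 1.5:1 compression the overshoot was 6 × 1.5 = 9 dB, so input = -6.7 + 9 = 2.3 dBV.

2.3 dBV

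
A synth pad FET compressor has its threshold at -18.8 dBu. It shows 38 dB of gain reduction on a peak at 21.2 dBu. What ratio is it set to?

Input overshoot = 21.2 − (-18.8) = 40 dB.
Output overshoot = 40 − 38 = 2 dB.
Ratio = input overshoot / output overshoot = 40 / 2 = 20.

20:1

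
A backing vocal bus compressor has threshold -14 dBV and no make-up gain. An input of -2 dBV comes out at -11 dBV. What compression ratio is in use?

4:1

Input overshoot = -2 − (-14) = 12 dB; output overshoot = -11 − (-14) = 3 dB.
Ratio = 12 / 3 = 4.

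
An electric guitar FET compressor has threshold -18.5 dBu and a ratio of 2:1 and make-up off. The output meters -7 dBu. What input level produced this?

4.5 dBu

The compressed level sits -7 − (-18.5) = 11.5 dB over threshold.
Input overshoot = R × output overshoot = 23 dB → input = -18.5 + 23 = 4.5 dBu.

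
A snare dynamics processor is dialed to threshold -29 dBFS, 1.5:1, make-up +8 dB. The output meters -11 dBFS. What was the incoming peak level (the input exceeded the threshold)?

-14 dBFS

Remove make-up: -11 − 8 = -19 dBFS.
Post-compression overshoot = -19 − (-29) = 10 dB.
Before 1.5:1 compression the overshoot was 10 × 1.5 = 15 dB, so input = -29 + 15 = -14 dBFS.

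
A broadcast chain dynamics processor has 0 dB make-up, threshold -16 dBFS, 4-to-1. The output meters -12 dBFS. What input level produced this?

That's 4 dB above the -16 dBFS threshold.
Before 4:1 compression the overshoot was 4 × 4 = 16 dB, so input = -16 + 16 = 0 dBFS.

0 dBFS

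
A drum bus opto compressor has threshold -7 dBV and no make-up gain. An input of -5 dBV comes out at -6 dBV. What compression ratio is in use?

Input overshoot = -5 − (-7) = 2 dB; output overshoot = -6 − (-7) = 1 dB.
Ratio = 2 / 1 = 2.

2:1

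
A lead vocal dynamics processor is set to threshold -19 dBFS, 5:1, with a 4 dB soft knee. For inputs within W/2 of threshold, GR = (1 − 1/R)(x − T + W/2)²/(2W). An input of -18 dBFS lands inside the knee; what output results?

-18.9 dBFS

x − T + W/2 = -18 − (-19) + 2 = 3.
GR = (1 − 1/5) × 3² / 8 = 0.8 × 9 / 8 = 0.9 dB.
Output = -18 − 0.9 = -18.9 dBFS.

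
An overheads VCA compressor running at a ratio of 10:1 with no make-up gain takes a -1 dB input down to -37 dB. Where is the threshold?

-41 dB

Gain reduction = -1 − (-37) = 36 dB; output overshoot = GR / (R − 1) = 36 / 9 = 4 dB.
Threshold = output − output overshoot = -37 − 4 = -41 dB.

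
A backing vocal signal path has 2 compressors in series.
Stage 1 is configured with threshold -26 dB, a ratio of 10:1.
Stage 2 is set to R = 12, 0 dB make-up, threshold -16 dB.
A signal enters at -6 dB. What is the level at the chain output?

-24 dB

Stage 1: 20 dB above -26 dB, reduced 10:1 to 2 dB above → -24 dB.
Stage 2: -24 dB ≤ -16 dB, so stage 2 doesn't engage; output -24 dB.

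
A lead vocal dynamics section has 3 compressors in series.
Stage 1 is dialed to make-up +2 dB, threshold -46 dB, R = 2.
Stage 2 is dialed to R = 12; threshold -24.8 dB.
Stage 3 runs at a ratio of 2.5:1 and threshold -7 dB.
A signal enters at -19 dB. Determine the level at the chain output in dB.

Stage 1: 27 dB above -46 dB, reduced 2:1 to 13.5 dB above → -32.5 dB; +2 dB make-up → -30.5 dB.
Stage 2: below threshold (-30.5 ≤ -24.8); passes unchanged; output -30.5 dB.
Stage 3: -30.5 dB is at or below the -7 dB threshold — no compression; output -30.5 dB.

-30.5 dB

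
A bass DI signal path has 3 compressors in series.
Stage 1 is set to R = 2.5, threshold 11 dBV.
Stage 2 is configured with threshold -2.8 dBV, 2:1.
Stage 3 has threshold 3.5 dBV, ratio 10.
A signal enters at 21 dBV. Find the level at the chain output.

Stage 1: 21 dBV is 10 dB over 11 dBV; at 2.5:1 that becomes 4 dB over, giving 15 dBV.
Stage 2: overshoot 17.8 dB → 17.8/2 = 8.9 dB → 6.1 dBV.
Stage 3: 6.1 dBV is 2.6 dB over 3.5 dBV; at 10:1 that becomes 0.26 dB over, giving 3.76 dBV.

3.76 dBV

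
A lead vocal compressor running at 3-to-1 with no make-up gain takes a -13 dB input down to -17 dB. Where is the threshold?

-19 dB

Gain reduction = -13 − (-17) = 4 dB; output overshoot = GR / (R − 1) = 4 / 2 = 2 dB.
Threshold = output − output overshoot = -17 − 2 = -19 dB.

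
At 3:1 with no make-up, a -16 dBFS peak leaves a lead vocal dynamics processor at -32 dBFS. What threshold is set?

Gain reduction = -16 − (-32) = 16 dB; output overshoot = GR / (R − 1) = 16 / 2 = 8 dB.
Threshold = output − output overshoot = -32 − 8 = -40 dBFS.

-40 dBFS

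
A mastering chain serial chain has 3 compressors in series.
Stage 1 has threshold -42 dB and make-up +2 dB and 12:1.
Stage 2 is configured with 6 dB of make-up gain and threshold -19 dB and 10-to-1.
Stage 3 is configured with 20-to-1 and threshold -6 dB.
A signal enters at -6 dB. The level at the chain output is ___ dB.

-31 dB

Stage 1: 36 dB above -42 dB, reduced 12:1 to 3 dB above → -39 dB; +2 dB make-up → -37 dB.
Stage 2: below threshold (-37 ≤ -19); passes unchanged; make-up brings it to -31 dB.
Stage 3: -31 dB is at or below the -6 dB threshold — no compression; output -31 dB.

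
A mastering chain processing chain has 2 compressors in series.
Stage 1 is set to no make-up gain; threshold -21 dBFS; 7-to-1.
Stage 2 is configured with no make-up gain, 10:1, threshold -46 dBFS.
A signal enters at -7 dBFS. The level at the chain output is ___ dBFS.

-43.3 dBFS

Stage 1: overshoot 14 dB → 14/7 = 2 dB → -19 dBFS.
Stage 2: 27 dB above -46 dBFS, reduced 10:1 to 2.7 dB above → -43.3 dBFS.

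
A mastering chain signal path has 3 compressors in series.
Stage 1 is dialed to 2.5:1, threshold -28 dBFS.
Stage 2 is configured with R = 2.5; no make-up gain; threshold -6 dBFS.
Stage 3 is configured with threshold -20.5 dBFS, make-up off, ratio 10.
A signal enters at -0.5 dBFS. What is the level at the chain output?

Stage 1: 27.5 dB above -28 dBFS, reduced 2.5:1 to 11 dB above → -17 dBFS.
Stage 2: below threshold (-17 ≤ -6); passes unchanged; output -17 dBFS.
Stage 3: -17 dBFS is 3.5 dB over -20.5 dBFS; at 10:1 that becomes 0.35 dB over, giving -20.15 dBFS.

-20.15 dBFS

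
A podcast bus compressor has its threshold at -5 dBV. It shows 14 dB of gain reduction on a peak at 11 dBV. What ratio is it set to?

8:1

Input overshoot = 11 − (-5) = 16 dB.
Output overshoot = 16 − 14 = 2 dB.
Ratio = input overshoot / output overshoot = 16 / 2 = 8.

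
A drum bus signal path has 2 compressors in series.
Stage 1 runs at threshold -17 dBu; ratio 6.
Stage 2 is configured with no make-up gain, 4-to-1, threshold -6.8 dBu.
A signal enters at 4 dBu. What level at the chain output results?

Stage 1: 4 dBu is 21 dB over -17 dBu; at 6:1 that becomes 3.5 dB over, giving -13.5 dBu.
Stage 2: -13.5 dBu is at or below the -6.8 dBu threshold — no compression; output -13.5 dBu.

-13.5 dBu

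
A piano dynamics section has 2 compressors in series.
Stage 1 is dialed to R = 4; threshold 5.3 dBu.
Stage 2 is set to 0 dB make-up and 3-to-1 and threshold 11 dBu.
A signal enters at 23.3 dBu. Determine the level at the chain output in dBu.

9.8 dBu

Stage 1: 18 dB above 5.3 dBu, reduced 4:1 to 4.5 dB above → 9.8 dBu.
Stage 2: 9.8 dBu is at or below the 11 dBu threshold — no compression; output 9.8 dBu.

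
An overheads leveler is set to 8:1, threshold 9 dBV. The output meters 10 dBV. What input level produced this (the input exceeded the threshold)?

17 dBV

That's 1 dB above the 9 dBV threshold.
Undo the ratio: input overshoot = 1 × 8 = 8 dB, giving input = 17 dBV.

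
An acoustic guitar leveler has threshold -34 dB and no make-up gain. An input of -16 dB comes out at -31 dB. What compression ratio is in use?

Input overshoot = -16 − (-34) = 18 dB; output overshoot = -31 − (-34) = 3 dB.
Ratio = 18 / 3 = 6.

6:1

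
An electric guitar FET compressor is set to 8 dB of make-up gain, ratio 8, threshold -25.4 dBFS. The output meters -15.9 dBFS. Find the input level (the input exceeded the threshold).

-13.4 dBFS

Stripping the +8 dB make-up gives -23.9 dBFS at the gain stage.
That's 1.5 dB above the -25.4 dBFS threshold.
Before 8:1 compression the overshoot was 1.5 × 8 = 12 dB, so input = -25.4 + 12 = -13.4 dBFS.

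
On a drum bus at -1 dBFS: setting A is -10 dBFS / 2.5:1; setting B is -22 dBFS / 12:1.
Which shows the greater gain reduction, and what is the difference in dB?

B, by 13.85 dB

A: overshoot 9 dB → output overshoot 3.6 dB → GR 5.4 dB.
B: overshoot 21 dB → output overshoot 1.75 dB → GR 19.25 dB.
B applies 13.85 dB more gain reduction.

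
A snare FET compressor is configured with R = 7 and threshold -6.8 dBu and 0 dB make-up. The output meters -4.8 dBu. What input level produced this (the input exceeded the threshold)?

Post-compression overshoot = -4.8 − (-6.8) = 2 dB.
Undo the ratio: input overshoot = 2 × 7 = 14 dB, giving input = 7.2 dBu.

7.2 dBu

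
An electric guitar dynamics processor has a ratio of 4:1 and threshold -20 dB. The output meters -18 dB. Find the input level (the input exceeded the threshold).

That's 2 dB above the -20 dB threshold.
Before 4:1 compression the overshoot was 2 × 4 = 8 dB, so input = -20 + 8 = -12 dB.

-12 dB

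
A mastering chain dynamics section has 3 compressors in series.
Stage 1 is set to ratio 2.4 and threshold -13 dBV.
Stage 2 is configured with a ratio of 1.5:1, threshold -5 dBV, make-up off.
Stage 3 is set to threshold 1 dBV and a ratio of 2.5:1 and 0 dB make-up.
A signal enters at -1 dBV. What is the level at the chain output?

Stage 1: overshoot 12 dB → 12/2.4 = 5 dB → -8 dBV.
Stage 2: -8 dBV ≤ -5 dBV, so stage 2 doesn't engage; output -8 dBV.
Stage 3: below threshold (-8 ≤ 1); passes unchanged; output -8 dBV.

-8 dBV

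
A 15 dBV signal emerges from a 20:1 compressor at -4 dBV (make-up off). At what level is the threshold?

Let T be the threshold. Output overshoot = (input overshoot)/R, so -4 − T = (15 − T)/20.
20·(-4 − T) = 15 − T → 19·T = -80 − 15 = -95.
T = -95/19 = -5 dBV.

-5 dBV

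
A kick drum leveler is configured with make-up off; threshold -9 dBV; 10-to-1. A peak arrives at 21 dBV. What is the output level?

-6 dBV

The input is 30 dB above the -9 dBV threshold.
10:1 compression reduces that to 30/10 = 3 dB over.
So the level is -9 + 3 = -6 dBV.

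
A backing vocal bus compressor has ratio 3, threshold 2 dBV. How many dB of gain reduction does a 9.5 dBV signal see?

5 dB

Overshoot = 9.5 − 2 = 7.5 dB.
At 3:1, output sits 7.5/3 = 2.5 dB above threshold.
Gain reduction = 7.5 − 2.5 = 5 dB.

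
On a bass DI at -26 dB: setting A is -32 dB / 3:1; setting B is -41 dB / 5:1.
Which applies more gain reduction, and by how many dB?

A: GR = 6 − 6/3 = 4 dB.
B: GR = 15 − 15/5 = 12 dB.
B reduces 8 dB more.

B, by 8 dB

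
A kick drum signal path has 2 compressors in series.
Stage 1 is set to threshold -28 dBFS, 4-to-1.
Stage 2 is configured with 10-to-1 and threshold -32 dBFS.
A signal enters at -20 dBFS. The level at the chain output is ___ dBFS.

Stage 1: overshoot 8 dB → 8/4 = 2 dB → -26 dBFS.
Stage 2: 6 dB above -32 dBFS, reduced 10:1 to 0.6 dB above → -31.4 dBFS.

-31.4 dBFS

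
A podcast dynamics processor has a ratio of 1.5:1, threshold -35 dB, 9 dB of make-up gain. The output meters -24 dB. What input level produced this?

Stripping the +9 dB make-up gives -33 dB at the gain stage.
Post-compression overshoot = -33 − (-35) = 2 dB.
Before 1.5:1 compression the overshoot was 2 × 1.5 = 3 dB, so input = -35 + 3 = -32 dB.

-32 dB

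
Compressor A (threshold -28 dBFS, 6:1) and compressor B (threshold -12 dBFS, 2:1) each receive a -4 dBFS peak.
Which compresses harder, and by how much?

A, by 16 dB

A: 24 dB over, compressed to 4 dB over, so 20 dB of GR.
B: 8 dB over, compressed to 4 dB over, so 4 dB of GR.
Difference: 16 dB in favour of A.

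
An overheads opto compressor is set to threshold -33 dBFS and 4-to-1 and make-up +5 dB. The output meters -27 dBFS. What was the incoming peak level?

-29 dBFS

Before make-up, the level was -27 − 5 = -32 dBFS.
That's 1 dB above the -33 dBFS threshold.
Input overshoot = R × output overshoot = 4 dB → input = -33 + 4 = -29 dBFS.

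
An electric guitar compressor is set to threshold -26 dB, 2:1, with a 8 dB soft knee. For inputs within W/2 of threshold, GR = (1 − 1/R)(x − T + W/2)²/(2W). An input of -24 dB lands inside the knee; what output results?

x − T + W/2 = -24 − (-26) + 4 = 6.
GR = (1 − 1/2) × 6² / 16 = 0.5 × 36 / 16 = 1.125 dB.
Output = -24 − 1.125 = -25.125 dB.

-25.125 dB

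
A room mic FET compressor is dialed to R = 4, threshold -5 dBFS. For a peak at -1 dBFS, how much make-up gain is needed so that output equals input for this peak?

The peak compresses to -5 + 4/4 = -4 dBFS.
To reach -1 dBFS requires -1 − (-4) = 3 dB of make-up.

3 dB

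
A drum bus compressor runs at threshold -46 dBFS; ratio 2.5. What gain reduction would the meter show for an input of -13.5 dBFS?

19.5 dB

The signal is 32.5 dB above threshold.
A 2.5:1 ratio leaves 13 dB of that excess.
So the signal is attenuated by 32.5 − 13 = 19.5 dB.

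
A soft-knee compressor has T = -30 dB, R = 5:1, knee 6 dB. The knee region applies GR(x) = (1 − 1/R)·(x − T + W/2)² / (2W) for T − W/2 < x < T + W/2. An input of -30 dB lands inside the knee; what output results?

-30.6 dB

x − T + W/2 = -30 − (-30) + 3 = 3.
GR = (1 − 1/5) × 3² / 12 = 0.8 × 9 / 12 = 0.6 dB.
Output = -30 − 0.6 = -30.6 dB.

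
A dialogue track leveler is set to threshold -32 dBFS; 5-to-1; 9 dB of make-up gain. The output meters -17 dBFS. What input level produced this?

Before make-up, the level was -17 − 9 = -26 dBFS.
The compressed level sits -26 − (-32) = 6 dB over threshold.
Input overshoot = R × output overshoot = 30 dB → input = -32 + 30 = -2 dBFS.

-2 dBFS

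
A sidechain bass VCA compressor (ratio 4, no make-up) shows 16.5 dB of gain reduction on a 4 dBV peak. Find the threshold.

Let T be the threshold. Output overshoot = (input overshoot)/R, so -12.5 − T = (4 − T)/4.
4·(-12.5 − T) = 4 − T → 3·T = -50 − 4 = -54.
T = -54/3 = -18 dBV.

-18 dBV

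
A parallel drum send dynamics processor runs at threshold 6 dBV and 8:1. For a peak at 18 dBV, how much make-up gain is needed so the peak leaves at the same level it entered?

Without make-up, output = threshold + overshoot/8 = 6 + 1.5 = 7.5 dBV.
Gap to target: 10.5 dB.

10.5 dB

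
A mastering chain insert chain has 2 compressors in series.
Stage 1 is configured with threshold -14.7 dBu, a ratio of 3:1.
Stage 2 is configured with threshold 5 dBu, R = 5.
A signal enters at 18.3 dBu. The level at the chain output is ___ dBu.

Stage 1: 18.3 dBu is 33 dB over -14.7 dBu; at 3:1 that becomes 11 dB over, giving -3.7 dBu.
Stage 2: below threshold (-3.7 ≤ 5); passes unchanged; output -3.7 dBu.

-3.7 dBu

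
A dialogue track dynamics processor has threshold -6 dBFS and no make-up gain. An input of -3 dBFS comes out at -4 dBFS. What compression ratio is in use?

Input overshoot = -3 − (-6) = 3 dB; output overshoot = -4 − (-6) = 2 dB.
Ratio = 3 / 2 = 1.5.

1.5:1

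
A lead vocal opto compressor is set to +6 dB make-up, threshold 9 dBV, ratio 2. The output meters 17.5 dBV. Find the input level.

14 dBV

Stripping the +6 dB make-up gives 11.5 dBV at the gain stage.
The compressed level sits 11.5 − 9 = 2.5 dB over threshold.
Before 2:1 compression the overshoot was 2.5 × 2 = 5 dB, so input = 9 + 5 = 14 dBV.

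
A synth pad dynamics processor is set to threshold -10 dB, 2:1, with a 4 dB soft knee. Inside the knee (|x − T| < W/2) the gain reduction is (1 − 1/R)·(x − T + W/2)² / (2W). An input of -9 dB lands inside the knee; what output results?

x − T + W/2 = -9 − (-10) + 2 = 3.
GR = (1 − 1/2) × 3² / 8 = 0.5 × 9 / 8 = 0.5625 dB.
Output = -9 − 0.5625 = -9.5625 dB.

-9.5625 dB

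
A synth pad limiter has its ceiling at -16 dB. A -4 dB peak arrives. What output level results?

A brickwall limiter is an ∞:1 compressor: any input above the ceiling is clamped to -16 dB.

-16 dB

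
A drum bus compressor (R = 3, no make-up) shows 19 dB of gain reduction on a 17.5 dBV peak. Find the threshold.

-11 dBV

Let T be the threshold. Output overshoot = (input overshoot)/R, so -1.5 − T = (17.5 − T)/3.
3·(-1.5 − T) = 17.5 − T → 2·T = -4.5 − 17.5 = -22.
T = -22/2 = -11 dBV.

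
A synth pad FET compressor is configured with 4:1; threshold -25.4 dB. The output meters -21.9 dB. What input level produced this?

Post-compression overshoot = -21.9 − (-25.4) = 3.5 dB.
Input overshoot = R × output overshoot = 14 dB → input = -25.4 + 14 = -11.4 dB.

-11.4 dB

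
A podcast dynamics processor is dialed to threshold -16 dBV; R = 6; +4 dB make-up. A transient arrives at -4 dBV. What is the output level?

-4 dBV sits 12 dB over threshold.
At 6:1 the overshoot is divided by 6, leaving 2 dB above threshold.
That puts the output at -14 dBV; make-up adds 4 dB, giving -10 dBV.

-10 dBV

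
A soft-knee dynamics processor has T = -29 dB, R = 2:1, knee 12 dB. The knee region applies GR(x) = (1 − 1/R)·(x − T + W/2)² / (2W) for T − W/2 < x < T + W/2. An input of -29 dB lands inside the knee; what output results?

x − T + W/2 = -29 − (-29) + 6 = 6.
GR = (1 − 1/2) × 6² / 24 = 0.5 × 36 / 24 = 0.75 dB.
Output = -29 − 0.75 = -29.75 dB.

-29.75 dB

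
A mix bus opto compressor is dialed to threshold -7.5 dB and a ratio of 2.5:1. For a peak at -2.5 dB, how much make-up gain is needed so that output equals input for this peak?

3 dB

Overshoot 5 dB → 5/2.5 = 2 dB after compression, so the compressed level is -7.5 + 2 = -5.5 dB.
Make-up = target − compressed = -2.5 − (-5.5) = 3 dB.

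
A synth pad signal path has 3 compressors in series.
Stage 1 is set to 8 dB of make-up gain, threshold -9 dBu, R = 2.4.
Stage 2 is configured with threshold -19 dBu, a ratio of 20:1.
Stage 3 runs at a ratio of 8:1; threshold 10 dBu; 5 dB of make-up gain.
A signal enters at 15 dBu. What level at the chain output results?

-12.6 dBu

Stage 1: overshoot 24 dB → 24/2.4 = 10 dB → 1 dBu; +8 dB make-up → 9 dBu.
Stage 2: overshoot 28 dB → 28/20 = 1.4 dB → -17.6 dBu.
Stage 3: -17.6 dBu is at or below the 10 dBu threshold — no compression; make-up brings it to -12.6 dBu.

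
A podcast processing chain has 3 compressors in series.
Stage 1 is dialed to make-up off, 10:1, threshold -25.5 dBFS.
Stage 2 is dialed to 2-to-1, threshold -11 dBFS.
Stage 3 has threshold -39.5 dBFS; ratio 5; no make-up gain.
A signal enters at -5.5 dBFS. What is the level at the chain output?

Stage 1: -5.5 dBFS is 20 dB over -25.5 dBFS; at 10:1 that becomes 2 dB over, giving -23.5 dBFS.
Stage 2: below threshold (-23.5 ≤ -11); passes unchanged; output -23.5 dBFS.
Stage 3: -23.5 dBFS is 16 dB over -39.5 dBFS; at 5:1 that becomes 3.2 dB over, giving -36.3 dBFS.

-36.3 dBFS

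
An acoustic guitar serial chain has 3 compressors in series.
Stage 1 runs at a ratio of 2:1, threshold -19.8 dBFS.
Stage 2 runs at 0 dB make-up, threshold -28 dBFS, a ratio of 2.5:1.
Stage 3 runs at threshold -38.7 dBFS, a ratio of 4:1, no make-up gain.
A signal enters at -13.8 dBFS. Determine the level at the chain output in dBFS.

-34.905 dBFS

Stage 1: -13.8 dBFS is 6 dB over -19.8 dBFS; at 2:1 that becomes 3 dB over, giving -16.8 dBFS.
Stage 2: overshoot 11.2 dB → 11.2/2.5 = 4.48 dB → -23.52 dBFS.
Stage 3: -23.52 dBFS is 15.18 dB over -38.7 dBFS; at 4:1 that becomes 3.795 dB over, giving -34.905 dBFS.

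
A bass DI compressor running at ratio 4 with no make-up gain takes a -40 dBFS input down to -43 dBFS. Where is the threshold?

-44 dBFS

Gain reduction = -40 − (-43) = 3 dB; output overshoot = GR / (R − 1) = 3 / 3 = 1 dB.
Threshold = output − output overshoot = -43 − 1 = -44 dBFS.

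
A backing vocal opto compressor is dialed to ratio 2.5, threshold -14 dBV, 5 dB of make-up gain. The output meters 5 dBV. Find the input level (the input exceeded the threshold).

Stripping the +5 dB make-up gives 0 dBV at the gain stage.
The compressed level sits 0 − (-14) = 14 dB over threshold.
Before 2.5:1 compression the overshoot was 14 × 2.5 = 35 dB, so input = -14 + 35 = 21 dBV.

21 dBV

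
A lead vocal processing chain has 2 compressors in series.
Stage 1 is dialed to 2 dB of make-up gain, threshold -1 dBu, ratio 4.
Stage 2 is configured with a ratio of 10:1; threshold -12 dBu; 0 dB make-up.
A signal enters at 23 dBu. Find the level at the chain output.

-10.1 dBu

Stage 1: overshoot 24 dB → 24/4 = 6 dB → 5 dBu; +2 dB make-up → 7 dBu.
Stage 2: overshoot 19 dB → 19/10 = 1.9 dB → -10.1 dBu.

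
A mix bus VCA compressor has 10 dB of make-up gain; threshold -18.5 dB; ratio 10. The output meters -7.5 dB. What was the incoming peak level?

-8.5 dB

Before make-up, the level was -7.5 − 10 = -17.5 dB.
Post-compression overshoot = -17.5 − (-18.5) = 1 dB.
Input overshoot = R × output overshoot = 10 dB → input = -18.5 + 10 = -8.5 dB.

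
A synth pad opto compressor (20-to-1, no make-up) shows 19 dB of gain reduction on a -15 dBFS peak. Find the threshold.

-35 dBFS

Let T be the threshold. Output overshoot = (input overshoot)/R, so -34 − T = (-15 − T)/20.
20·(-34 − T) = -15 − T → 19·T = -680 − (-15) = -665.
T = -665/19 = -35 dBFS.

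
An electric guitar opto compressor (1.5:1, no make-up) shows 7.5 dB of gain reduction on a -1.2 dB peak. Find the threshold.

Let T be the threshold. Output overshoot = (input overshoot)/R, so -8.7 − T = (-1.2 − T)/1.5.
1.5·(-8.7 − T) = -1.2 − T → 0.5·T = -13.05 − (-1.2) = -11.85.
T = -11.85/0.5 = -23.7 dB.

-23.7 dB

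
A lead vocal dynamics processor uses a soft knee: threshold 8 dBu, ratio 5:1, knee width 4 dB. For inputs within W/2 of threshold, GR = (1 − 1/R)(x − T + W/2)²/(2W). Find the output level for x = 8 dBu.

x − T + W/2 = 8 − 8 + 2 = 2.
GR = (1 − 1/5) × 2² / 8 = 0.8 × 4 / 8 = 0.4 dB.
Output = 8 − 0.4 = 7.6 dBu.

7.6 dBu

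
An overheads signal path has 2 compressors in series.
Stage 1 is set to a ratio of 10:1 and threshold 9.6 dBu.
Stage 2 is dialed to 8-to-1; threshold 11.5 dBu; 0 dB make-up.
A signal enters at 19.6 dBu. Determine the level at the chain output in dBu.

10.6 dBu

Stage 1: 19.6 dBu is 10 dB over 9.6 dBu; at 10:1 that becomes 1 dB over, giving 10.6 dBu.
Stage 2: below threshold (10.6 ≤ 11.5); passes unchanged; output 10.6 dBu.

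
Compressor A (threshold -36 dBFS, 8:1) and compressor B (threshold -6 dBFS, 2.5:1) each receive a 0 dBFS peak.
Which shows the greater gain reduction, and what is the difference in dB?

A, by 27.9 dB

A: 36 dB over, compressed to 4.5 dB over, so 31.5 dB of GR.
B: 6 dB over, compressed to 2.4 dB over, so 3.6 dB of GR.
A reduces 27.9 dB more.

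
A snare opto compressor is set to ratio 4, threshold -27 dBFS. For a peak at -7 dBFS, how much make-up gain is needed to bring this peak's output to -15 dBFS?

Without make-up, output = threshold + overshoot/4 = -27 + 5 = -22 dBFS.
Gap to target: 7 dB.

7 dB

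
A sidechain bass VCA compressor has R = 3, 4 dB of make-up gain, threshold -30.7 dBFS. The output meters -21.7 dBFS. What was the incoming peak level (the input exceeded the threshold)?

Stripping the +4 dB make-up gives -25.7 dBFS at the gain stage.
The compressed level sits -25.7 − (-30.7) = 5 dB over threshold.
Input overshoot = R × output overshoot = 15 dB → input = -30.7 + 15 = -15.7 dBFS.

-15.7 dBFS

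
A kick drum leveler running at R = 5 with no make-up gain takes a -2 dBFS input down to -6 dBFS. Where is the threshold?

-7 dBFS

Gain reduction = -2 − (-6) = 4 dB; output overshoot = GR / (R − 1) = 4 / 4 = 1 dB.
Threshold = output − output overshoot = -6 − 1 = -7 dBFS.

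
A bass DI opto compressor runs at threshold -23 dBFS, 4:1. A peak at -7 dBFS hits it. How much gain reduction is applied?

-7 dBFS exceeds the threshold by 16 dB.
At 4:1, output sits 16/4 = 4 dB above threshold.
Gain reduction = 16 − 4 = 12 dB.

12 dB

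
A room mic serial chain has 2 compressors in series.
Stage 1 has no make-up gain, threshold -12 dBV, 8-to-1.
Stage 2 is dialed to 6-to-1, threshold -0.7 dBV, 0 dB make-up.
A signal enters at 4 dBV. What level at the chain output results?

-10 dBV

Stage 1: overshoot 16 dB → 16/8 = 2 dB → -10 dBV.
Stage 2: -10 dBV ≤ -0.7 dBV, so stage 2 doesn't engage; output -10 dBV.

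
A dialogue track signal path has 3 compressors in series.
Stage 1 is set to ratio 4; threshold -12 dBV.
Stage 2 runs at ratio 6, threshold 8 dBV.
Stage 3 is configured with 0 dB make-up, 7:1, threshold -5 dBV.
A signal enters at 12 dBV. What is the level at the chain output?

-6 dBV

Stage 1: 12 dBV is 24 dB over -12 dBV; at 4:1 that becomes 6 dB over, giving -6 dBV.
Stage 2: below threshold (-6 ≤ 8); passes unchanged; output -6 dBV.
Stage 3: below threshold (-6 ≤ -5); passes unchanged; output -6 dBV.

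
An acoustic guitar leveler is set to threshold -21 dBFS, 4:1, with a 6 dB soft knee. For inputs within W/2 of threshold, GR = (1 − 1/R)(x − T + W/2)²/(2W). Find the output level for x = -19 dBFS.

x − T + W/2 = -19 − (-21) + 3 = 5.
GR = (1 − 1/4) × 5² / 12 = 0.75 × 25 / 12 = 1.5625 dB.
Output = -19 − 1.5625 = -20.5625 dBFS.

-20.5625 dBFS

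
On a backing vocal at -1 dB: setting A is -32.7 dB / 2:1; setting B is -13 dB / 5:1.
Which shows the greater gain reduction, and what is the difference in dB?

A, by 6.25 dB

A: overshoot 31.7 dB → output overshoot 15.85 dB → GR 15.85 dB.
B: overshoot 12 dB → output overshoot 2.4 dB → GR 9.6 dB.
Difference: 6.25 dB in favour of A.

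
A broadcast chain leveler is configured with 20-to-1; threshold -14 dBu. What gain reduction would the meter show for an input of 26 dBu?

Overshoot = 26 − (-14) = 40 dB.
After 20:1 compression the overshoot becomes 40/20 = 2 dB.
GR = overshoot in − overshoot out = 40 − 2 = 38 dB.

38 dB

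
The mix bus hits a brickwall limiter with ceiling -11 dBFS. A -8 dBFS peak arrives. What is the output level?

-11 dBFS

A brickwall limiter is an ∞:1 compressor: any input above the ceiling is clamped to -11 dBFS.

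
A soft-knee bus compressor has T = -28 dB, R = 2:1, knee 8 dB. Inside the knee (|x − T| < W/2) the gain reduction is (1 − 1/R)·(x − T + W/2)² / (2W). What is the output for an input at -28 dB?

-28.5 dB

x − T + W/2 = -28 − (-28) + 4 = 4.
GR = (1 − 1/2) × 4² / 16 = 0.5 × 16 / 16 = 0.5 dB.
Output = -28 − 0.5 = -28.5 dB.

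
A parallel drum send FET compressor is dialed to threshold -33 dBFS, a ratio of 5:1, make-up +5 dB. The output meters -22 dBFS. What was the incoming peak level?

-3 dBFS

Remove make-up: -22 − 5 = -27 dBFS.
The compressed level sits -27 − (-33) = 6 dB over threshold.
Input overshoot = R × output overshoot = 30 dB → input = -33 + 30 = -3 dBFS.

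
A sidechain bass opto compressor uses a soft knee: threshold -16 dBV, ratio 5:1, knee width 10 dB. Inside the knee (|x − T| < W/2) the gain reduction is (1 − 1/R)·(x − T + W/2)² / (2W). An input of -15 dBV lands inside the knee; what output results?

-16.44 dBV

x − T + W/2 = -15 − (-16) + 5 = 6.
GR = (1 − 1/5) × 6² / 20 = 0.8 × 36 / 20 = 1.44 dB.
Output = -15 − 1.44 = -16.44 dBV.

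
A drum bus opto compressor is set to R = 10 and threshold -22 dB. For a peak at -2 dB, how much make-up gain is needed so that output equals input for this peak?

18 dB

Overshoot 20 dB → 20/10 = 2 dB after compression, so the compressed level is -22 + 2 = -20 dB.
Make-up = target − compressed = -2 − (-20) = 18 dB.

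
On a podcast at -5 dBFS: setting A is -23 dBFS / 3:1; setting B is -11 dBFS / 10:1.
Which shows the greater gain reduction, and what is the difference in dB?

A, by 6.6 dB

A: GR = 18 − 18/3 = 12 dB.
B: GR = 6 − 6/10 = 5.4 dB.
Difference: 6.6 dB in favour of A.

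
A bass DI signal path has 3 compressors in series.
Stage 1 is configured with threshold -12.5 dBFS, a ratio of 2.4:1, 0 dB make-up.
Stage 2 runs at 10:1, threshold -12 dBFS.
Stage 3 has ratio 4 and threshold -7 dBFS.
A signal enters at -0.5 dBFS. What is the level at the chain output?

-11.55 dBFS

Stage 1: 12 dB above -12.5 dBFS, reduced 2.4:1 to 5 dB above → -7.5 dBFS.
Stage 2: -7.5 dBFS is 4.5 dB over -12 dBFS; at 10:1 that becomes 0.45 dB over, giving -11.55 dBFS.
Stage 3: -11.55 dBFS ≤ -7 dBFS, so stage 3 doesn't engage; output -11.55 dBFS.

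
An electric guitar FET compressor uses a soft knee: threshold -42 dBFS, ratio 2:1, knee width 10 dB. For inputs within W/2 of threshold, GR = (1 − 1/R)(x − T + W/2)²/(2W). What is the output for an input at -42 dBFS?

-42.625 dBFS

x − T + W/2 = -42 − (-42) + 5 = 5.
GR = (1 − 1/2) × 5² / 20 = 0.5 × 25 / 20 = 0.625 dB.
Output = -42 − 0.625 = -42.625 dBFS.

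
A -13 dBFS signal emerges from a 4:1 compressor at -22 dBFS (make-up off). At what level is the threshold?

-25 dBFS

Gain reduction = -13 − (-22) = 9 dB; output overshoot = GR / (R − 1) = 9 / 3 = 3 dB.
Threshold = output − output overshoot = -22 − 3 = -25 dBFS.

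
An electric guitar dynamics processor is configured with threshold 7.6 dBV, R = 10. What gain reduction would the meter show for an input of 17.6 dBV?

9 dB

17.6 dBV exceeds the threshold by 10 dB.
A 10:1 ratio leaves 1 dB of that excess.
Gain reduction = 10 − 1 = 9 dB.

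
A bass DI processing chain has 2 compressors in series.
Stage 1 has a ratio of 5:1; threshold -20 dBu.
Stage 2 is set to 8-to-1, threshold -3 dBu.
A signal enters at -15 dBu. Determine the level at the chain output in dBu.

-19 dBu

Stage 1: overshoot 5 dB → 5/5 = 1 dB → -19 dBu.
Stage 2: below threshold (-19 ≤ -3); passes unchanged; output -19 dBu.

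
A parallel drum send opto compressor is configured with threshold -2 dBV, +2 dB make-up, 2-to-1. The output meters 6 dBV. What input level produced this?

10 dBV

Before make-up, the level was 6 − 2 = 4 dBV.
That's 6 dB above the -2 dBV threshold.
Undo the ratio: input overshoot = 6 × 2 = 12 dB, giving input = 10 dBV.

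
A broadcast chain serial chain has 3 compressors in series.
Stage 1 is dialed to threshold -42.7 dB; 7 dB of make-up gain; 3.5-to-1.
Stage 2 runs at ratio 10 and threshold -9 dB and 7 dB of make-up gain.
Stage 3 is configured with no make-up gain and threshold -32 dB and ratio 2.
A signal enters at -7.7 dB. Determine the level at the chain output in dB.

Stage 1: overshoot 35 dB → 35/3.5 = 10 dB → -32.7 dB; +7 dB make-up → -25.7 dB.
Stage 2: below threshold (-25.7 ≤ -9); passes unchanged; make-up brings it to -18.7 dB.
Stage 3: overshoot 13.3 dB → 13.3/2 = 6.65 dB → -25.35 dB.

-25.35 dB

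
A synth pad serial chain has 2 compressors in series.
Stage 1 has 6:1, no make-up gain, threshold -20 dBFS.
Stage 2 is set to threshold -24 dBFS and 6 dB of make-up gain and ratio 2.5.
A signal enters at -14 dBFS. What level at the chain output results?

-16 dBFS

Stage 1: -14 dBFS is 6 dB over -20 dBFS; at 6:1 that becomes 1 dB over, giving -19 dBFS.
Stage 2: 5 dB above -24 dBFS, reduced 2.5:1 to 2 dB above → -22 dBFS; +6 dB make-up → -16 dBFS.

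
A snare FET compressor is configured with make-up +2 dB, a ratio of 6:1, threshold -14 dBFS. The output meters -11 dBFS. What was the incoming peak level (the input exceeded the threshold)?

Before make-up, the level was -11 − 2 = -13 dBFS.
The compressed level sits -13 − (-14) = 1 dB over threshold.
Undo the ratio: input overshoot = 1 × 6 = 6 dB, giving input = -8 dBFS.

-8 dBFS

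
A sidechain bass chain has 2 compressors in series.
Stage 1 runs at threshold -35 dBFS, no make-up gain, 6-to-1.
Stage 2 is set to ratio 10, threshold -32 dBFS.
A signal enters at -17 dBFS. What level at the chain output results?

-32 dBFS

Stage 1: -17 dBFS is 18 dB over -35 dBFS; at 6:1 that becomes 3 dB over, giving -32 dBFS.
Stage 2: -32 dBFS is at or below the -32 dBFS threshold — no compression; output -32 dBFS.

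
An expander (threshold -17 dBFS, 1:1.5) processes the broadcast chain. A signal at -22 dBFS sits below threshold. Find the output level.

The input is 5 dB below the -17 dBFS threshold.
A 1:1.5 expander multiplies undershoot by 1.5: 5 × 1.5 = 7.5 dB below threshold.
Output = -17 − 7.5 = -24.5 dBFS.

-24.5 dBFS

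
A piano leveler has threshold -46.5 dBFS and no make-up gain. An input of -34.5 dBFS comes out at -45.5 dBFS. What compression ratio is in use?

12:1

Input overshoot = -34.5 − (-46.5) = 12 dB; output overshoot = -45.5 − (-46.5) = 1 dB.
Ratio = 12 / 1 = 12.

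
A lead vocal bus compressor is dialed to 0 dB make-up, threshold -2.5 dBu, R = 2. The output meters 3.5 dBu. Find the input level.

The compressed level sits 3.5 − (-2.5) = 6 dB over threshold.
Undo the ratio: input overshoot = 6 × 2 = 12 dB, giving input = 9.5 dBu.

9.5 dBu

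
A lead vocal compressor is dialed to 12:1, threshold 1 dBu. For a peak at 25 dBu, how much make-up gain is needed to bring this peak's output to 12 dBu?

Without make-up, output = threshold + overshoot/12 = 1 + 2 = 3 dBu.
Gap to target: 9 dB.

9 dB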